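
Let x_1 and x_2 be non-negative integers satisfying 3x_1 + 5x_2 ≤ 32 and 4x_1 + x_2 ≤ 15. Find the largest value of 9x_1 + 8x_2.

58

The continuous relaxation peaks at (2.53, 4.88) with value 61.82; rounding to a feasible lattice point costs some objective.
(x_1,x_2)=(2,5): 3·2+5·5=31≤32, 4·2+1·5=13≤15, objective 58.
(x_1,x_2)=(3,3): 3·3+5·3=24≤32, 4·3+1·3=15≤15, objective 51.
(x_1,x_2)=(2,4): 3·2+5·4=26≤32, 4·2+1·4=12≤15, objective 50.
No feasible integer point exceeds 58.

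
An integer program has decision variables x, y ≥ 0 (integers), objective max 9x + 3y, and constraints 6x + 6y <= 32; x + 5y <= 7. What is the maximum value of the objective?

(x,y)=(5,0): 6·5+6·0=30≤32, 1·5+5·0=5≤7, objective 45.
(x,y)=(4,0): 6·4+6·0=24≤32, 1·4+5·0=4≤7, objective 36.
Maximum is 45 at (x,y)=(5,0).

45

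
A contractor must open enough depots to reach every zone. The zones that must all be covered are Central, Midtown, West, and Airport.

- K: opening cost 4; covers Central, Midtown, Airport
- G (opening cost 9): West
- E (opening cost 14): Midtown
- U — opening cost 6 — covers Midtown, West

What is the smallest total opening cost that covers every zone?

10

Choose K and U: together they cover Central, Midtown, West, Airport — every zone.
Total opening cost: 4 + 6 = 10.
No cover costs less than 10.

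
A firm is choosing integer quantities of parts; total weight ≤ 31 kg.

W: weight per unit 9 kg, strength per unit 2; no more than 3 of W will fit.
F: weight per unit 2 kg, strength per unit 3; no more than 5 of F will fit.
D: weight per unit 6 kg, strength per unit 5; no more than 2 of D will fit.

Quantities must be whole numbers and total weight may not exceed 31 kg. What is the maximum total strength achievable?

1×W, 5×F, and 2×D: weight 31 ≤ 31, strength 1·2 + 5·3 + 2·5 = 27.
5×F and 2×D: weight 22 ≤ 31, strength 5·3 + 2·5 = 25.
Best is 27.

27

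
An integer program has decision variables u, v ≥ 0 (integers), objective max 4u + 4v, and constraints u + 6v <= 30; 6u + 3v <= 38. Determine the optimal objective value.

The continuous relaxation peaks at (4.18, 4.3) with value 33.94; rounding to a feasible lattice point costs some objective.
(u,v)=(4,4) is feasible, giving 32.
(u,v)=(3,4) is feasible, giving 28.
(u,v)=(4,3) is feasible, giving 28.
(u,v)=(3,3) is feasible, giving 24.
Maximum is 32 at (u,v)=(4,4).

32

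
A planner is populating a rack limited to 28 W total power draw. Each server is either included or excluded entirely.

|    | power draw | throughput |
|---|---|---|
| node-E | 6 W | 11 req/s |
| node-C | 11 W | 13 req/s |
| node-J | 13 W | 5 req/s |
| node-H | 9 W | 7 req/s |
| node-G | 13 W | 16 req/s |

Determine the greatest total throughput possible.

34

Take node-E, node-H, and node-G: power draw 6 + 9 + 13 = 28 ≤ 28, throughput 11 + 7 + 16 = 34.
No other feasible combination does better.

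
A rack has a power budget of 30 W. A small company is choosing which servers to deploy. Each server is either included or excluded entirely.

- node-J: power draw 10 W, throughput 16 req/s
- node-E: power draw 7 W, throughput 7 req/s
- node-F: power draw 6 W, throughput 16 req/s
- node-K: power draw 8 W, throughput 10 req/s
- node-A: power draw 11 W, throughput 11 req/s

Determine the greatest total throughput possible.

43

Allowing fractional choices, the relaxed optimum would be about 48.0, but servers are indivisible.
node-J + node-F + node-K: power draw 10 + 6 + 8 = 24 ≤ 30, throughput 16 + 16 + 10 = 42.
node-J + node-F + node-A: power draw 10 + 6 + 11 = 27 ≤ 30, throughput 16 + 16 + 11 = 43.
Best is node-J, node-F, and node-A with total throughput 43.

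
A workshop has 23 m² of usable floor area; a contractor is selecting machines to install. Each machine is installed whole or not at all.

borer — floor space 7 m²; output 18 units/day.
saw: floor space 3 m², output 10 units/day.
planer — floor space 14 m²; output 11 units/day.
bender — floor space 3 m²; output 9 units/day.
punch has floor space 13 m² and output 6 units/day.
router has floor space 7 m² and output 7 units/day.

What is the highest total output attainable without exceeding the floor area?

44

Allowing fractional choices, the relaxed optimum would be about 46.4, but machines are indivisible.
borer + saw + bender + router: floor space 7 + 3 + 3 + 7 = 20 ≤ 23, output 18 + 10 + 9 + 7 = 44.
borer + saw + bender: floor space 7 + 3 + 3 = 13 ≤ 23, output 18 + 10 + 9 = 37.
borer + saw + router: floor space 7 + 3 + 7 = 17 ≤ 23, output 18 + 10 + 7 = 35.
Best is borer, saw, bender, and router with total output 44.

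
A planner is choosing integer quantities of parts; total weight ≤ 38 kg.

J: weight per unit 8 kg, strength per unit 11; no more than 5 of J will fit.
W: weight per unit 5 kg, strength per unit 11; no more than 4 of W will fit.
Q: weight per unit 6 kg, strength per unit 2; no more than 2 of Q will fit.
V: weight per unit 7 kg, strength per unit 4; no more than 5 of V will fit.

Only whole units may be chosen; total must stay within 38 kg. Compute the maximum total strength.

66

W has the best ratio (11/5); taking only W gives at most 4×11 = 44 (stopped by the supply cap of 4).
Mixing does better — 2×J and 4×W: weight 36 ≤ 38, strength 2·11 + 4·11 = 66.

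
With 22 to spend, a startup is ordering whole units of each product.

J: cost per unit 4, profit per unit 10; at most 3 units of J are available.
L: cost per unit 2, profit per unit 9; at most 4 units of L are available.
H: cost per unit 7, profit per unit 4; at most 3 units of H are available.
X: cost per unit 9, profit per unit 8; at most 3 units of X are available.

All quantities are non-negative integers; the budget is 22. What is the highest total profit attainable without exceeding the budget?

L has the best ratio (9/2); taking only L gives at most 4×9 = 36 (stopped by the supply cap of 4).
Mixing does better — 3×J and 4×L: cost 20 ≤ 22, profit 3·10 + 4·9 = 66.

66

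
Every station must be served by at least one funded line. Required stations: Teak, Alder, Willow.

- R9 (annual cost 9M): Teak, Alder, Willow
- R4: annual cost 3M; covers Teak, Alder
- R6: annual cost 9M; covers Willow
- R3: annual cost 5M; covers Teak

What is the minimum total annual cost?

9

The greedy cost-per-new-station heuristic would pick R4 and R9 for 12, but a cheaper cover exists.
R9 alone covers Teak, Alder, Willow — every station.
Total annual cost: 9.
No cover costs less than 9.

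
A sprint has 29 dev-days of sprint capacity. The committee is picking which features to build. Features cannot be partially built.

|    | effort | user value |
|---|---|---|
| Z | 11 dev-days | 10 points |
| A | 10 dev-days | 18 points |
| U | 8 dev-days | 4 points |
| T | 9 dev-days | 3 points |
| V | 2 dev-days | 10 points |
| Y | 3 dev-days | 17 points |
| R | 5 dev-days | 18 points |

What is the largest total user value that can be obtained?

A + T + V + Y + R: effort 10 + 9 + 2 + 3 + 5 = 29 ≤ 29, user value 18 + 3 + 10 + 17 + 18 = 66.
A + V + Y + R: effort 10 + 2 + 3 + 5 = 20 ≤ 29, user value 18 + 10 + 17 + 18 = 63.
A + U + V + Y + R: effort 10 + 8 + 2 + 3 + 5 = 28 ≤ 29, user value 18 + 4 + 10 + 17 + 18 = 67.
Best is A, U, V, Y, and R with total user value 67.

67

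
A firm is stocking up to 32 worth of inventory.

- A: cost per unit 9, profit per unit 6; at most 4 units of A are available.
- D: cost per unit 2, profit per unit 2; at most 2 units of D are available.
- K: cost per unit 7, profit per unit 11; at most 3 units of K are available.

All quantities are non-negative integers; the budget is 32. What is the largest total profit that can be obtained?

1×A, 1×D, and 3×K: cost 32 ≤ 32, profit 1·6 + 1·2 + 3·11 = 41.
1×A and 3×K: cost 30 ≤ 32, profit 1·6 + 3·11 = 39.
Best is 41.

41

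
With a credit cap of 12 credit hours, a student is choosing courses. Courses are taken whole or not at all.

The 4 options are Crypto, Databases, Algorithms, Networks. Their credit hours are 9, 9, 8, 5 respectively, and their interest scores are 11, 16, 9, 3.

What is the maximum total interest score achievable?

16

Treat it as a binary knapsack problem.
Allowing fractional choices, the relaxed optimum would be about 19.7, but courses are indivisible.
Databases: credit hours 9 ≤ 12, interest score 16.
Crypto: credit hours 9 ≤ 12, interest score 11.
Best is Databases with total interest score 16.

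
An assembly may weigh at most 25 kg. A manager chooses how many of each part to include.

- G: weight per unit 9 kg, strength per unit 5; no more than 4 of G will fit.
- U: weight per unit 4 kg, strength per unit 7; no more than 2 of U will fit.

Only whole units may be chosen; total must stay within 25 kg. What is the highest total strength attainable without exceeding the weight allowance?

19

This is a bounded integer knapsack.
Take 1×G and 2×U: weight 17 ≤ 25, strength 1·5 + 2·7 = 19.
U has the best ratio (7/4) and is taken to its limit of 2; remaining capacity is filled optimally with the others.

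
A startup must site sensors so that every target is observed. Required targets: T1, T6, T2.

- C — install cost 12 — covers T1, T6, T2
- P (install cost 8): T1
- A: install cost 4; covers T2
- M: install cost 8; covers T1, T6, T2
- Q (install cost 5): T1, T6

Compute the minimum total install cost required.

M alone covers T1, T6, T2 — every target.
Total install cost: 8.

8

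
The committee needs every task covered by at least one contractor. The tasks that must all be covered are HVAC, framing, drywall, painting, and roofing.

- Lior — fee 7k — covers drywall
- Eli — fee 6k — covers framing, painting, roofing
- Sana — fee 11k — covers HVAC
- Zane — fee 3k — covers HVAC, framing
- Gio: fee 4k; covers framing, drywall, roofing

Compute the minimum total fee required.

Choose Eli, Zane, and Gio: together they cover HVAC, framing, drywall, painting, roofing — every task.
Total fee: 6 + 3 + 4 = 13.
No cover costs less than 13.

13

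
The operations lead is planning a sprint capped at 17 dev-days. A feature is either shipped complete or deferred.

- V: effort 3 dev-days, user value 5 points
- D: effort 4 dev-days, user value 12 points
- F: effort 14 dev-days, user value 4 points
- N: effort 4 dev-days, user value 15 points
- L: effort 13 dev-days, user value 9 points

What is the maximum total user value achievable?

32

N + L: effort 4 + 13 = 17 ≤ 17, user value 15 + 9 = 24.
D + N: effort 4 + 4 = 8 ≤ 17, user value 12 + 15 = 27.
V + D + N: effort 3 + 4 + 4 = 11 ≤ 17, user value 5 + 12 + 15 = 32.
Best is V, D, and N with total user value 32.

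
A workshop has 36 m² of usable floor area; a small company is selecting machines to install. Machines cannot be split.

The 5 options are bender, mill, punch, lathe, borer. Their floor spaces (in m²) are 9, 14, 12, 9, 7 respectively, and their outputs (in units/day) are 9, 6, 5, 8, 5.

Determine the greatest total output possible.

Allowing fractional choices, the relaxed optimum would be about 26.7, but machines are indivisible.
bender + punch + lathe: floor space 9 + 12 + 9 = 30 ≤ 36, output 9 + 5 + 8 = 22.
bender + mill + lathe: floor space 9 + 14 + 9 = 32 ≤ 36, output 9 + 6 + 8 = 23.
bender + lathe + borer: floor space 9 + 9 + 7 = 25 ≤ 36, output 9 + 8 + 5 = 22.
Best is bender, mill, and lathe with total output 23.

23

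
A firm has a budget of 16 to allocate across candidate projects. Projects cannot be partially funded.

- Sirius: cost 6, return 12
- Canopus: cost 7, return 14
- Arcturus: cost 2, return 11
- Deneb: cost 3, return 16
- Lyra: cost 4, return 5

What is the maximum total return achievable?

Canopus + Arcturus + Deneb + Lyra: cost 7 + 2 + 3 + 4 = 16 ≤ 16, return 14 + 11 + 16 + 5 = 46.
Sirius + Arcturus + Deneb + Lyra: cost 6 + 2 + 3 + 4 = 15 ≤ 16, return 12 + 11 + 16 + 5 = 44.
Sirius + Canopus + Deneb: cost 6 + 7 + 3 = 16 ≤ 16, return 12 + 14 + 16 = 42.
Best is Canopus, Arcturus, Deneb, and Lyra with total return 46.

46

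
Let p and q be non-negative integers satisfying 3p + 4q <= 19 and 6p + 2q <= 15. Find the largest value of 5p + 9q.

Relaxing integrality, the LP optimum is 42.75 at (p,q) = (0, 4.75), which is not an integer point.
(p,q)=(1,4): 3·1+4·4=19≤19, 6·1+2·4=14≤15, objective 41.
(p,q)=(0,4): 3·0+4·4=16≤19, 6·0+2·4=8≤15, objective 36.
(p,q)=(1,3): 3·1+4·3=15≤19, 6·1+2·3=12≤15, objective 32.
Maximum is 41 at (p,q)=(1,4).

41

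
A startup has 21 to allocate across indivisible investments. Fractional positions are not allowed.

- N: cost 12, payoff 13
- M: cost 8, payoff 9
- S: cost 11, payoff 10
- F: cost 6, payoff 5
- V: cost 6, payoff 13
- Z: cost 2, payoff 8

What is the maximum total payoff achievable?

34

This is a 0-1 knapsack instance.
M + V + Z: cost 8 + 6 + 2 = 16 ≤ 21, payoff 9 + 13 + 8 = 30.
S + V + Z: cost 11 + 6 + 2 = 19 ≤ 21, payoff 10 + 13 + 8 = 31.
N + V + Z: cost 12 + 6 + 2 = 20 ≤ 21, payoff 13 + 13 + 8 = 34.
Best is N, V, and Z with total payoff 34.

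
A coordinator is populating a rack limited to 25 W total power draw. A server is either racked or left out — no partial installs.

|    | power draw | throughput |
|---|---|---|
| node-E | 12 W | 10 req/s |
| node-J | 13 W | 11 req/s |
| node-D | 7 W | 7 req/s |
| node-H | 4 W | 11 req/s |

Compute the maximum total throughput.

29

This is a 0-1 knapsack instance.
Take node-J, node-D, and node-H: power draw 13 + 7 + 4 = 24 ≤ 25, throughput 11 + 7 + 11 = 29.
No other feasible combination does better.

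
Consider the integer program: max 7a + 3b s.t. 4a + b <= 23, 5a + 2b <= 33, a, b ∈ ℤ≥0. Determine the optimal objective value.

(a,b)=(1,14) is feasible, giving 49.
(a,b)=(0,16) is feasible, giving 48.
(a,b)=(1,13) is feasible, giving 46.
(a,b)=(0,15) is feasible, giving 45.
The best lattice point is (1,14), giving 49.

49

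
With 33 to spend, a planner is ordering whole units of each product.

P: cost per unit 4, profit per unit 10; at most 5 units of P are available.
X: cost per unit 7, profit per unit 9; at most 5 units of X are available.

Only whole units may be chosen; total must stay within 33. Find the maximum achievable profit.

59

4×P and 2×X: cost 30 ≤ 33, profit 4·10 + 2·9 = 58.
5×P and 1×X: cost 27 ≤ 33, profit 5·10 + 1·9 = 59.
Best is 59.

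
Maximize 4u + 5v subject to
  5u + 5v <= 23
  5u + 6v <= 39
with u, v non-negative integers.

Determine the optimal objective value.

Relaxing integrality, the LP optimum is 23.00 at (u,v) = (0, 4.6), which is not an integer point.
(u,v)=(0,4): 5·0+5·4=20≤23, 5·0+6·4=24≤39, objective 20.
(u,v)=(1,3): 5·1+5·3=20≤23, 5·1+6·3=23≤39, objective 19.
(u,v)=(0,3): 5·0+5·3=15≤23, 5·0+6·3=18≤39, objective 15.
The best lattice point is (0,4), giving 20.

20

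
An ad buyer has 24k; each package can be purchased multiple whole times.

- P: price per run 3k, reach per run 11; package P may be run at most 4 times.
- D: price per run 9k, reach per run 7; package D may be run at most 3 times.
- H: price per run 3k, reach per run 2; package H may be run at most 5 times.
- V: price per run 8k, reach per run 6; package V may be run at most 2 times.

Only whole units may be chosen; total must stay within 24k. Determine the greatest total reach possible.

53

P has the best ratio (11/3); taking only P gives at most 4×11 = 44 (stopped by the supply cap of 4).
Mixing does better — 4×P, 1×D, and 1×H: price 24 ≤ 24, reach 4·11 + 1·7 + 1·2 = 53.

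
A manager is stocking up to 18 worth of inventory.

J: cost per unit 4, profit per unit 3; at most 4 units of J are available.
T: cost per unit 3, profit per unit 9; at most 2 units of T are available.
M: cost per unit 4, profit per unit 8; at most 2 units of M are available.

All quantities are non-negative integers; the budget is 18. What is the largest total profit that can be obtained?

37

T has the best ratio (9/3); taking only T gives at most 2×9 = 18 (stopped by the supply cap of 2).
Mixing does better — 1×J, 2×T, and 2×M: cost 18 ≤ 18, profit 1·3 + 2·9 + 2·8 = 37.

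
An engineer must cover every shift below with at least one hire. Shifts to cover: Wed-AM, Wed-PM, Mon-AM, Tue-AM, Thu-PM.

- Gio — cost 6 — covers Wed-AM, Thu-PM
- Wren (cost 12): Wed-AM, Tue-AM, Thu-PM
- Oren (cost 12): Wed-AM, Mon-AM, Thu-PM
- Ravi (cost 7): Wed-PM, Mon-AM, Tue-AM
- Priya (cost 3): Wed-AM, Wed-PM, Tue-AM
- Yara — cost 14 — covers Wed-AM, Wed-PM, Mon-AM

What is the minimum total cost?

This is an integer covering problem.
The greedy cost-per-new-shift heuristic would pick Priya, Gio, and Ravi for 16, but a cheaper cover exists.
Choose Gio and Ravi: together they cover Wed-AM, Wed-PM, Mon-AM, Tue-AM, Thu-PM — every shift.
Total cost: 6 + 7 = 13.
No cover costs less than 13.

13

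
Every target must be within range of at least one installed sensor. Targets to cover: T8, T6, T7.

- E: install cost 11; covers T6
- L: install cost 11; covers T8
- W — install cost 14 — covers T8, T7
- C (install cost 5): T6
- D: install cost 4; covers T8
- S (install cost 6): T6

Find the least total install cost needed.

The greedy cost-per-new-target heuristic would pick D, C, and W for 23, but a cheaper cover exists.
Choose W and C: together they cover T8, T6, T7 — every target.
Total install cost: 14 + 5 = 19.
No cover costs less than 19.

19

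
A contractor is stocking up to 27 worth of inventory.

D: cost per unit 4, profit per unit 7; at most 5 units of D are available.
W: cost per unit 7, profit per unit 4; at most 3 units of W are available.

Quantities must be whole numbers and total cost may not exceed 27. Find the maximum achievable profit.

This is a bounded integer knapsack.
Take 5×D and 1×W: cost 27 ≤ 27, profit 5·7 + 1·4 = 39.
D has the best ratio (7/4) and is taken to its limit of 5; remaining capacity is filled optimally with the others.

39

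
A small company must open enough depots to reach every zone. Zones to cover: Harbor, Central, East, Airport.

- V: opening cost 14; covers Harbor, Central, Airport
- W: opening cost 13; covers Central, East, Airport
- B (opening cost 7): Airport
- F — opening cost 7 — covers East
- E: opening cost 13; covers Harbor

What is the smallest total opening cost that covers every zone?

The greedy cost-per-new-zone heuristic would pick W and E for 26, but a cheaper cover exists.
Choose V and F: together they cover Harbor, Central, East, Airport — every zone.
Total opening cost: 14 + 7 = 21.
No cover costs less than 21.

21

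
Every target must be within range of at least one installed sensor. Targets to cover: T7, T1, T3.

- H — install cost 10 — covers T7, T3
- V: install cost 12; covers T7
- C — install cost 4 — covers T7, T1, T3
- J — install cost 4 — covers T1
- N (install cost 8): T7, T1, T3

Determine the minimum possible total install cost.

4

C alone covers T7, T1, T3 — every target.
Total install cost: 4.
No cover costs less than 4.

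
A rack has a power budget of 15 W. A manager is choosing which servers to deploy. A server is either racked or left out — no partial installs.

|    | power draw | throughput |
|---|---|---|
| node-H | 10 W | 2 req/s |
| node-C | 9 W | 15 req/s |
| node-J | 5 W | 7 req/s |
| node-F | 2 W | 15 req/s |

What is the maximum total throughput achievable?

Treat it as a binary knapsack problem.
Allowing fractional choices, the relaxed optimum would be about 35.6, but servers are indivisible.
node-C + node-F: power draw 9 + 2 = 11 ≤ 15, throughput 15 + 15 = 30.
node-J + node-F: power draw 5 + 2 = 7 ≤ 15, throughput 7 + 15 = 22.
node-C + node-J: power draw 9 + 5 = 14 ≤ 15, throughput 15 + 7 = 22.
Best is node-C and node-F with total throughput 30.

30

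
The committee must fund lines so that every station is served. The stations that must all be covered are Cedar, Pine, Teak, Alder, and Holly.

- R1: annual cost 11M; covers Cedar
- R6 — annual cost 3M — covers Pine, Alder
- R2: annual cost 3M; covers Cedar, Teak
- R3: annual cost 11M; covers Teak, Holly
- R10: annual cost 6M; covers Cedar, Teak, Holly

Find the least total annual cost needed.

This is an integer covering problem.
The greedy cost-per-new-station heuristic would pick R6, R2, and R10 for 12, but a cheaper cover exists.
Choose R6 and R10: together they cover Cedar, Pine, Teak, Alder, Holly — every station.
Total annual cost: 3 + 6 = 9.
No cover costs less than 9.

9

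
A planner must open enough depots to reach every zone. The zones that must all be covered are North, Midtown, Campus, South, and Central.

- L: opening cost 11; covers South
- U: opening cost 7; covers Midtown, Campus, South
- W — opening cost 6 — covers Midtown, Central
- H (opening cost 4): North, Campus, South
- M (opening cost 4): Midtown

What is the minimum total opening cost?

10

Choose W and H: together they cover North, Midtown, Campus, South, Central — every zone.
Total opening cost: 6 + 4 = 10.
No cover costs less than 10.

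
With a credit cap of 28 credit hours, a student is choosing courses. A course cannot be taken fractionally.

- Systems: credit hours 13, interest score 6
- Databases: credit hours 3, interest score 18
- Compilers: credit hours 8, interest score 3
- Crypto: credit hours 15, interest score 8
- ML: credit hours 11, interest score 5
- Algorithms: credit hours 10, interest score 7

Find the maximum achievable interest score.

Systems + Databases + Algorithms: credit hours 13 + 3 + 10 = 26 ≤ 28, interest score 6 + 18 + 7 = 31.
Databases + ML + Algorithms: credit hours 3 + 11 + 10 = 24 ≤ 28, interest score 18 + 5 + 7 = 30.
Databases + Crypto + Algorithms: credit hours 3 + 15 + 10 = 28 ≤ 28, interest score 18 + 8 + 7 = 33.
Best is Databases, Crypto, and Algorithms with total interest score 33.

33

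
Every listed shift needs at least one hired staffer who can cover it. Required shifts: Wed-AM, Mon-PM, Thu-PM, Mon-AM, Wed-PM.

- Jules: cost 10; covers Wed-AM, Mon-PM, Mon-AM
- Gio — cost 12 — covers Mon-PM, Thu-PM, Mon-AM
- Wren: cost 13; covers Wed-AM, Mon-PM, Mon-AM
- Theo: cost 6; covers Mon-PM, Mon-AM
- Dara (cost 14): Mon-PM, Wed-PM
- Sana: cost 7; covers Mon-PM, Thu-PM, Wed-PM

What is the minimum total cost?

17

This is an integer covering problem.
Choose Jules and Sana: together they cover Wed-AM, Mon-PM, Thu-PM, Mon-AM, Wed-PM — every shift.
Total cost: 10 + 7 = 17.
No cover costs less than 17.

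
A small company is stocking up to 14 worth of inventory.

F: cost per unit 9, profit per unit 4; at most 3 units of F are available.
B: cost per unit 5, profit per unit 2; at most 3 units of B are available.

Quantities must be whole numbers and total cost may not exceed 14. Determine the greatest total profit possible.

This is a bounded integer knapsack.
F has the best ratio (4/9); taking only F gives at most 1×4 = 4 (stopped by the cost limit).
Mixing does better — 1×F and 1×B: cost 14 ≤ 14, profit 1·4 + 1·2 = 6.

6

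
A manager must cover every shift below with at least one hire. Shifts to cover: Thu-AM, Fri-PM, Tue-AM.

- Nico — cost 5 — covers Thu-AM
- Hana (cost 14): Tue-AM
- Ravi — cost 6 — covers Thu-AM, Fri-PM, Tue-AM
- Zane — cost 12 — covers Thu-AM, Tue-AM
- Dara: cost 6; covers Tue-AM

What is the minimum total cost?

6

Ravi alone covers Thu-AM, Fri-PM, Tue-AM — every shift.
Total cost: 6.
No cover costs less than 6.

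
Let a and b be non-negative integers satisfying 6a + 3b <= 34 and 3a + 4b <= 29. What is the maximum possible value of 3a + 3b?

(a,b)=(3,5): 6·3+3·5=33≤34, 3·3+4·5=29≤29, objective 24.
(a,b)=(3,4): 6·3+3·4=30≤34, 3·3+4·4=25≤29, objective 21.
(a,b)=(4,3): 6·4+3·3=33≤34, 3·4+4·3=24≤29, objective 21.
(a,b)=(2,5): 6·2+3·5=27≤34, 3·2+4·5=26≤29, objective 21.
Maximum is 24 at (a,b)=(3,5).

24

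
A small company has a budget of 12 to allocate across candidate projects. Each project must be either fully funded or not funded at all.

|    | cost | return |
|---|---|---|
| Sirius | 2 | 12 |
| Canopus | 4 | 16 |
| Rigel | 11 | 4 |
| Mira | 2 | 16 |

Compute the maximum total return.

This is an integer program with binary decision variables.
Sirius + Mira: cost 2 + 2 = 4 ≤ 12, return 12 + 16 = 28.
Sirius + Canopus + Mira: cost 2 + 4 + 2 = 8 ≤ 12, return 12 + 16 + 16 = 44.
Canopus + Mira: cost 4 + 2 = 6 ≤ 12, return 16 + 16 = 32.
Best is Sirius, Canopus, and Mira with total return 44.

44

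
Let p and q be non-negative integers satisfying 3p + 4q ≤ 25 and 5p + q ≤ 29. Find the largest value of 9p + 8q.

Relaxing integrality, the LP optimum is 66.06 at (p,q) = (5.35, 2.24), which is not an integer point.
(p,q)=(5,2): 3·5+4·2=23≤25, 5·5+1·2=27≤29, objective 61.
(p,q)=(4,3): 3·4+4·3=24≤25, 5·4+1·3=23≤29, objective 60.
(p,q)=(5,1): 3·5+4·1=19≤25, 5·5+1·1=26≤29, objective 53.
Maximum is 61 at (p,q)=(5,2).

61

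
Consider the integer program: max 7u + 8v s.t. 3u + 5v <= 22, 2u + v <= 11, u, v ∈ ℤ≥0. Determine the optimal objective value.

The continuous relaxation peaks at (4.71, 1.57) with value 45.57; rounding to a feasible lattice point costs some objective.
(u,v)=(4,2): 3·4+5·2=22≤22, 2·4+1·2=10≤11, objective 44.
(u,v)=(5,1): 3·5+5·1=20≤22, 2·5+1·1=11≤11, objective 43.
The best lattice point is (4,2), giving 44.

44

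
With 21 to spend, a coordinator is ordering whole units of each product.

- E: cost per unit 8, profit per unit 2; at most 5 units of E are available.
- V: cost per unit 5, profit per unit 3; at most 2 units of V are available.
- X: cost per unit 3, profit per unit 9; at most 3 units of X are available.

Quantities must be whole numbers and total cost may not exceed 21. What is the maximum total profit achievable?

This is a bounded integer knapsack.
X has the best ratio (9/3); taking only X gives at most 3×9 = 27 (stopped by the supply cap of 3).
Mixing does better — 2×V and 3×X: cost 19 ≤ 21, profit 2·3 + 3·9 = 33.

33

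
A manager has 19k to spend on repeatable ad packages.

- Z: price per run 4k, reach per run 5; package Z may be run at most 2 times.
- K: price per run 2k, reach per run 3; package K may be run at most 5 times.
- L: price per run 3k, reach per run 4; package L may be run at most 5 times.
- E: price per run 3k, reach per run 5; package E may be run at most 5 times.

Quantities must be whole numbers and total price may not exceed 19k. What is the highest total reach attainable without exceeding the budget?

Take 2×K and 5×E: price 19 ≤ 19, reach 2·3 + 5·5 = 31.
E has the best ratio (5/3) and is taken to its limit of 5; remaining capacity is filled optimally with the others.

31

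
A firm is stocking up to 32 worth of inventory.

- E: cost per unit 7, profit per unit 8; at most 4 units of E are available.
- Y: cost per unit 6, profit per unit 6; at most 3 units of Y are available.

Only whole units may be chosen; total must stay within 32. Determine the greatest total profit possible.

This is a bounded integer knapsack.
E has the best ratio (8/7); taking only E gives at most 4×8 = 32 (stopped by the cost limit).
Mixing does better — 2×E and 3×Y: cost 32 ≤ 32, profit 2·8 + 3·6 = 34.

34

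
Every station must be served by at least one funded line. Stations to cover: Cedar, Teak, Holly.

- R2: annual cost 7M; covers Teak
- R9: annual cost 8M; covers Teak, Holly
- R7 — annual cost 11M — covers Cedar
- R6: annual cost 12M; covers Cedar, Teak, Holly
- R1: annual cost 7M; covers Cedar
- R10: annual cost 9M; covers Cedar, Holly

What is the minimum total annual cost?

R6 alone covers Cedar, Teak, Holly — every station.
Total annual cost: 12.

12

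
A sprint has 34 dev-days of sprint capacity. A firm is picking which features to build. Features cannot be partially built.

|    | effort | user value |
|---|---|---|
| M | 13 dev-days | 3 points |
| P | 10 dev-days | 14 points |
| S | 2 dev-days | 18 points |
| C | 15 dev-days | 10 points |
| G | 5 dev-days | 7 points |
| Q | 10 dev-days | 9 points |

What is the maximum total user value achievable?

Allowing fractional choices, the relaxed optimum would be about 52.7, but features are indivisible.
P + S + G + Q: effort 10 + 2 + 5 + 10 = 27 ≤ 34, user value 14 + 18 + 7 + 9 = 48.
S + C + G + Q: effort 2 + 15 + 5 + 10 = 32 ≤ 34, user value 18 + 10 + 7 + 9 = 44.
P + S + C + G: effort 10 + 2 + 15 + 5 = 32 ≤ 34, user value 14 + 18 + 10 + 7 = 49.
Best is P, S, C, and G with total user value 49.

49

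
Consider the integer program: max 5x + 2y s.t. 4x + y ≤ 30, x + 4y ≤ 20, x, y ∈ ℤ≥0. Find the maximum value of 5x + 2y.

39

The continuous relaxation peaks at (6.67, 3.33) with value 40.00; rounding to a feasible lattice point costs some objective.
(x,y)=(7,2): 4·7+1·2=30≤30, 1·7+4·2=15≤20, objective 39.
(x,y)=(7,1): 4·7+1·1=29≤30, 1·7+4·1=11≤20, objective 37.
(x,y)=(6,3): 4·6+1·3=27≤30, 1·6+4·3=18≤20, objective 36.
Maximum is 39 at (x,y)=(7,2).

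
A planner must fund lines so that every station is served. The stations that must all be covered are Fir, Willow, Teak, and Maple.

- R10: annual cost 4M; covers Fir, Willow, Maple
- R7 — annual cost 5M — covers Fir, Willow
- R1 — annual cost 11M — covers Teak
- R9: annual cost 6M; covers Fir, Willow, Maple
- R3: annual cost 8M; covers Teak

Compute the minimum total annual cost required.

Choose R10 and R3: together they cover Fir, Willow, Teak, Maple — every station.
Total annual cost: 4 + 8 = 12.
No cover costs less than 12.

12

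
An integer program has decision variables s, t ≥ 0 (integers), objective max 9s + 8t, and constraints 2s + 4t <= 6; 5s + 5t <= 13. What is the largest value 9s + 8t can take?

Relaxing integrality, the LP optimum is 23.40 at (s,t) = (2.6, 0), which is not an integer point.
(s,t)=(2,0): 2·2+4·0=4≤6, 5·2+5·0=10≤13, objective 18.
(s,t)=(1,1): 2·1+4·1=6≤6, 5·1+5·1=10≤13, objective 17.
(s,t)=(1,0): 2·1+4·0=2≤6, 5·1+5·0=5≤13, objective 9.
No feasible integer point exceeds 18.

18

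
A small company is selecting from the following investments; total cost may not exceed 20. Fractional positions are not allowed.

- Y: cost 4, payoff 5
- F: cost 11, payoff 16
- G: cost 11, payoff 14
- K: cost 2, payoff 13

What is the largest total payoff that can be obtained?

34

Y + G + K: cost 4 + 11 + 2 = 17 ≤ 20, payoff 5 + 14 + 13 = 32.
Y + F + K: cost 4 + 11 + 2 = 17 ≤ 20, payoff 5 + 16 + 13 = 34.
F + K: cost 11 + 2 = 13 ≤ 20, payoff 16 + 13 = 29.
Best is Y, F, and K with total payoff 34.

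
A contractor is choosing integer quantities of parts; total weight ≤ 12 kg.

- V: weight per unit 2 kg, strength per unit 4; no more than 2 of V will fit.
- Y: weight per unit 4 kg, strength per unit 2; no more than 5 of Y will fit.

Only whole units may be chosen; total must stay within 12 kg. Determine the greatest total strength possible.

12

V has the best ratio (4/2); taking only V gives at most 2×4 = 8 (stopped by the supply cap of 2).
Mixing does better — 2×V and 2×Y: weight 12 ≤ 12, strength 2·4 + 2·2 = 12.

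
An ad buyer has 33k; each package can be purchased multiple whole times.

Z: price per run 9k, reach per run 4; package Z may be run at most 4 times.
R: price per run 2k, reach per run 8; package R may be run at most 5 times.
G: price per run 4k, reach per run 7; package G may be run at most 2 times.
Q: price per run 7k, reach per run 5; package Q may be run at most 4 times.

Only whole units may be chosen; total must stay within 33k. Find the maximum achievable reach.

R has the best ratio (8/2); taking only R gives at most 5×8 = 40 (stopped by the supply cap of 5).
Mixing does better — 5×R, 2×G, and 2×Q: price 32 ≤ 33, reach 5·8 + 2·7 + 2·5 = 64.

64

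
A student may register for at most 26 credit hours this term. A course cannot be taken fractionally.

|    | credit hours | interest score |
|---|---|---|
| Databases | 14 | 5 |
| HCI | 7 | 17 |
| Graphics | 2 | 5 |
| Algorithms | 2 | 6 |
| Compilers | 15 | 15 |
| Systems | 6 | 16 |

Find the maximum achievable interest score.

Allowing fractional choices, the relaxed optimum would be about 53.0, but courses are indivisible.
HCI + Graphics + Algorithms + Systems: credit hours 7 + 2 + 2 + 6 = 17 ≤ 26, interest score 17 + 5 + 6 + 16 = 44.
HCI + Graphics + Algorithms + Compilers: credit hours 7 + 2 + 2 + 15 = 26 ≤ 26, interest score 17 + 5 + 6 + 15 = 43.
Graphics + Algorithms + Compilers + Systems: credit hours 2 + 2 + 15 + 6 = 25 ≤ 26, interest score 5 + 6 + 15 + 16 = 42.
Best is HCI, Graphics, Algorithms, and Systems with total interest score 44.

44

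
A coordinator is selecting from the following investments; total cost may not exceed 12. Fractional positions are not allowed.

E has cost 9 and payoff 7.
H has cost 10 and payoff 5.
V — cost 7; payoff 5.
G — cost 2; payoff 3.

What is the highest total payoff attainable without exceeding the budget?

H + G: cost 10 + 2 = 12 ≤ 12, payoff 5 + 3 = 8.
V + G: cost 7 + 2 = 9 ≤ 12, payoff 5 + 3 = 8.
E + G: cost 9 + 2 = 11 ≤ 12, payoff 7 + 3 = 10.
Best is E and G with total payoff 10.

10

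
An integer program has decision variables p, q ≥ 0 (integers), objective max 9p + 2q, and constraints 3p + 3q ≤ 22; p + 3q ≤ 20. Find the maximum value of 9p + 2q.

63

(p,q)=(7,0) is feasible, giving 63.
(p,q)=(6,1) is feasible, giving 56.
The best lattice point is (7,0), giving 63.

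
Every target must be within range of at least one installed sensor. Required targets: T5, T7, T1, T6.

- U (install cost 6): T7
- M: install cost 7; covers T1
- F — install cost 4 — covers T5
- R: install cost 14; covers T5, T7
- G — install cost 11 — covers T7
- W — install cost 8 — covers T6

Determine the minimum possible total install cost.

25

Choose U, M, F, and W: together they cover T5, T7, T1, T6 — every target.
Total install cost: 6 + 7 + 4 + 8 = 25.
No cover costs less than 25.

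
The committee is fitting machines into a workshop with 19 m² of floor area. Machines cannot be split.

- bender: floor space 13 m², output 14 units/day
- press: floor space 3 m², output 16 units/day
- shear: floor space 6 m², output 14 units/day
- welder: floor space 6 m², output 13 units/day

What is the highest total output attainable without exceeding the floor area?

press + shear: floor space 3 + 6 = 9 ≤ 19, output 16 + 14 = 30.
press + shear + welder: floor space 3 + 6 + 6 = 15 ≤ 19, output 16 + 14 + 13 = 43.
Best is press, shear, and welder with total output 43.

43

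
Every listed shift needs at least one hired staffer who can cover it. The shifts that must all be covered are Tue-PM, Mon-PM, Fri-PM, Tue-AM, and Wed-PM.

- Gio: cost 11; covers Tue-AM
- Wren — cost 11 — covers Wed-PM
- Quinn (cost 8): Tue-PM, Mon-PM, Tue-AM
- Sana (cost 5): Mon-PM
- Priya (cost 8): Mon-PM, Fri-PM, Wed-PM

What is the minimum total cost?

16

Choose Quinn and Priya: together they cover Tue-PM, Mon-PM, Fri-PM, Tue-AM, Wed-PM — every shift.
Total cost: 8 + 8 = 16.
No cover costs less than 16.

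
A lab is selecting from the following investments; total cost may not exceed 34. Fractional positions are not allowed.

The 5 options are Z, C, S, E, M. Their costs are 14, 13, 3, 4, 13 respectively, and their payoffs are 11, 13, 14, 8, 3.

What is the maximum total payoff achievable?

46

Z + C + S: cost 14 + 13 + 3 = 30 ≤ 34, payoff 11 + 13 + 14 = 38.
C + S + E + M: cost 13 + 3 + 4 + 13 = 33 ≤ 34, payoff 13 + 14 + 8 + 3 = 38.
Z + C + S + E: cost 14 + 13 + 3 + 4 = 34 ≤ 34, payoff 11 + 13 + 14 + 8 = 46.
Best is Z, C, S, and E with total payoff 46.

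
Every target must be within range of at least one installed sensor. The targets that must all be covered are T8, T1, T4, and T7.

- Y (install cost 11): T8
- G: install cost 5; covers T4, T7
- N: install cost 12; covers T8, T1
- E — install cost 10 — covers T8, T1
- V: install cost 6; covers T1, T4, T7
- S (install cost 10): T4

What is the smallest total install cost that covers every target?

The greedy cost-per-new-target heuristic would pick V and E for 16, but a cheaper cover exists.
Choose G and E: together they cover T8, T1, T4, T7 — every target.
Total install cost: 5 + 10 = 15.
No cover costs less than 15.

15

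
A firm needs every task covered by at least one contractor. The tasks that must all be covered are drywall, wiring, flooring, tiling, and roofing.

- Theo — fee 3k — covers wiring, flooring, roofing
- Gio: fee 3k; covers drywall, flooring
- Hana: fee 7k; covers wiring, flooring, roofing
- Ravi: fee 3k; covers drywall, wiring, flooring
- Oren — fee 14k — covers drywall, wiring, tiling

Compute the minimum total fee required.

This is a weighted set-cover instance.
Choose Theo and Oren: together they cover drywall, wiring, flooring, tiling, roofing — every task.
Total fee: 3 + 14 = 17.

17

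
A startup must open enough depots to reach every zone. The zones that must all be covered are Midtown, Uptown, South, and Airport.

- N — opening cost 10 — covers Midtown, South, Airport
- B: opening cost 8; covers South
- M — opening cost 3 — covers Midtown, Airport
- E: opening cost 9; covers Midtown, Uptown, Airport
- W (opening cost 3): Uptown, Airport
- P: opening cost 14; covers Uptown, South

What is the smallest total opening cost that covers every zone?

13

Choose N and W: together they cover Midtown, Uptown, South, Airport — every zone.
Total opening cost: 10 + 3 = 13.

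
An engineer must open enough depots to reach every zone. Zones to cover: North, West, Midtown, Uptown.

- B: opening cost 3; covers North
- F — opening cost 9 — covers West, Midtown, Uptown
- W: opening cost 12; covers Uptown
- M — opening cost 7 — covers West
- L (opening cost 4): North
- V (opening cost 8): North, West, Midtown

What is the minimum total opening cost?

12

This is an integer covering problem.
The greedy cost-per-new-zone heuristic would pick V and F for 17, but a cheaper cover exists.
Choose B and F: together they cover North, West, Midtown, Uptown — every zone.
Total opening cost: 3 + 9 = 12.
No cover costs less than 12.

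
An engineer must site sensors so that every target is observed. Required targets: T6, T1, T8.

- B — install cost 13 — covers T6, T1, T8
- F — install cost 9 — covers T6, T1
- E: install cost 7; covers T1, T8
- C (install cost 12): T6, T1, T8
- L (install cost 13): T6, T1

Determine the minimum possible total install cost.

C alone covers T6, T1, T8 — every target.
Total install cost: 12.

12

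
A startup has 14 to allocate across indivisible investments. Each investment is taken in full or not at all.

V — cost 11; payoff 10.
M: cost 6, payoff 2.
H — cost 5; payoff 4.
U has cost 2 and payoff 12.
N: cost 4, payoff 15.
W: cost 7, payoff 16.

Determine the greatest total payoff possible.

U + N + W: cost 2 + 4 + 7 = 13 ≤ 14, payoff 12 + 15 + 16 = 43.
H + U + W: cost 5 + 2 + 7 = 14 ≤ 14, payoff 4 + 12 + 16 = 32.
H + U + N: cost 5 + 2 + 4 = 11 ≤ 14, payoff 4 + 12 + 15 = 31.
Best is U, N, and W with total payoff 43.

43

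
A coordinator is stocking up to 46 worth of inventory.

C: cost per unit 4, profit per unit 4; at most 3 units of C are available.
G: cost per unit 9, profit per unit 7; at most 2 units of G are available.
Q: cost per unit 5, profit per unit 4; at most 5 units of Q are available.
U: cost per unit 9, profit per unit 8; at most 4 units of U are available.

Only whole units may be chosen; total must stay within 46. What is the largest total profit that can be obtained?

40

This is a bounded integer knapsack.
1×C, 1×Q, and 4×U: cost 45 ≤ 46, profit 1·4 + 1·4 + 4·8 = 40.
2×Q and 4×U: cost 46 ≤ 46, profit 2·4 + 4·8 = 40.
Best is 40.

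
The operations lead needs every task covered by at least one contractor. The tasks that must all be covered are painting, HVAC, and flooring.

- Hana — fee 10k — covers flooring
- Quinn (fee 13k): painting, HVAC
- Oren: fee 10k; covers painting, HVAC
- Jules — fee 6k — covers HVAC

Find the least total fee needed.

20

This is an integer covering problem.
Choose Hana and Oren: together they cover painting, HVAC, flooring — every task.
Total fee: 10 + 10 = 20.
No cover costs less than 20.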